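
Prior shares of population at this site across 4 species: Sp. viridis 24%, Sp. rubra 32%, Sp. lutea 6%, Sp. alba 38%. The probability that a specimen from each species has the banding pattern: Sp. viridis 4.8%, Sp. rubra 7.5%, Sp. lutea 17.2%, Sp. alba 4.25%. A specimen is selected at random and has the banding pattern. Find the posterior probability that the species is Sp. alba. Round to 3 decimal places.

0.261

Compute prior × likelihood for every hypothesis:
  Sp. viridis: 0.24 × 0.048 = 0.01152
  Sp. rubra: 0.32 × 0.075 = 0.024
  Sp. lutea: 0.06 × 0.172 = 0.01032
  Sp. alba: 0.38 × 0.0425 = 0.01615
Total = 0.06199.
P(Sp. alba | evidence) = 0.01615 / 0.06199 ≈ 0.261.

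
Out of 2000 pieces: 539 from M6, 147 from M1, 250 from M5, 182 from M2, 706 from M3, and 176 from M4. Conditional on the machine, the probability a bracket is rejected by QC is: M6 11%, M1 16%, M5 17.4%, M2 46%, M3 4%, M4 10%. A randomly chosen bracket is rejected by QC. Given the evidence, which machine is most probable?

By Bayes' rule, posterior ∝ prior × likelihood:
  M6: 0.2695 × 0.11 = 0.029645
  M1: 0.0735 × 0.16 = 0.01176
  M5: 0.125 × 0.174 = 0.02175
  M2: 0.091 × 0.46 = 0.04186
  M3: 0.353 × 0.04 = 0.01412
  M4: 0.088 × 0.1 = 0.0088
Normalizing constant = 0.127935.
Largest term belongs to M2, so M2 is most probable.

M2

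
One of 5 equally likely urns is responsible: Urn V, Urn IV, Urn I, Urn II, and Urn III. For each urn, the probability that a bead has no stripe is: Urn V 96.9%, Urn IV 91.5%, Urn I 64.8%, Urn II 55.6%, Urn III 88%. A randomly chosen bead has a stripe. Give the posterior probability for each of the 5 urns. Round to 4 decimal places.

Taking complements, P(striped | each) = Urn V 0.031, Urn IV 0.085, Urn I 0.352, Urn II 0.444, Urn III 0.12.
With a uniform prior (1/5 each), posterior ∝ likelihood:
  Urn V: 0.031
  Urn IV: 0.085
  Urn I: 0.352
  Urn II: 0.444
  Urn III: 0.12
Total = 1.032.
P(Urn V | striped) = 0.031/1.032 ≈ 0.0300
P(Urn IV | striped) = 0.085/1.032 ≈ 0.0824
P(Urn I | striped) = 0.352/1.032 ≈ 0.3411
P(Urn II | striped) = 0.444/1.032 ≈ 0.4302
P(Urn III | striped) = 0.12/1.032 ≈ 0.1163

Urn V 0.0300, Urn IV 0.0824, Urn I 0.3411, Urn II 0.4302, Urn III 0.1163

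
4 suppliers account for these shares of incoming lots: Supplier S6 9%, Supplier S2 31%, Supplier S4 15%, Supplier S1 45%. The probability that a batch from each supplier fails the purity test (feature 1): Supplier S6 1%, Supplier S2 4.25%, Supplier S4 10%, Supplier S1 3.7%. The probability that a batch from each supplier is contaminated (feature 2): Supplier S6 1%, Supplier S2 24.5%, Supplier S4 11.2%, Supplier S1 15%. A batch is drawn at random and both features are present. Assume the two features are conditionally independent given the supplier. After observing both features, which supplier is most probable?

Supplier S2

Prior × likelihood for each hypothesis:
  Supplier S6: 0.09 × 0.01 × 0.01 = 0.000009
  Supplier S2: 0.31 × 0.0425 × 0.245 = 0.003227875
  Supplier S4: 0.15 × 0.1 × 0.112 = 0.00168
  Supplier S1: 0.45 × 0.037 × 0.15 = 0.0024975
Normalizing constant = 0.007414375.
Largest term belongs to Supplier S2, so Supplier S2 is most probable.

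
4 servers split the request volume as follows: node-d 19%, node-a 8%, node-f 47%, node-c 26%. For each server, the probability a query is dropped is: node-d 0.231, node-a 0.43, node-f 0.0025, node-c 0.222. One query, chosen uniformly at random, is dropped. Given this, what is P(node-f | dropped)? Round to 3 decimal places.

Compute prior × likelihood for every hypothesis:
  node-d: 0.19 × 0.231 = 0.04389
  node-a: 0.08 × 0.43 = 0.0344
  node-f: 0.47 × 0.0025 = 0.001175
  node-c: 0.26 × 0.222 = 0.05772
Total = 0.137185.
P(node-f | evidence) = 0.001175 / 0.137185 ≈ 0.009.

0.009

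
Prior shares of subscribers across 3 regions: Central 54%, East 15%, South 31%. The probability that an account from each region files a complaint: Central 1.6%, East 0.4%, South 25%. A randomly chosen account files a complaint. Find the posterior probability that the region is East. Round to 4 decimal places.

0.0069

By Bayes' rule, posterior ∝ prior × likelihood:
  Central: 0.54 × 0.016 = 0.00864
  East: 0.15 × 0.004 = 0.0006
  South: 0.31 × 0.25 = 0.0775
Sum = 0.08674.
P(East | evidence) = 0.0006 / 0.08674 ≈ 0.0069.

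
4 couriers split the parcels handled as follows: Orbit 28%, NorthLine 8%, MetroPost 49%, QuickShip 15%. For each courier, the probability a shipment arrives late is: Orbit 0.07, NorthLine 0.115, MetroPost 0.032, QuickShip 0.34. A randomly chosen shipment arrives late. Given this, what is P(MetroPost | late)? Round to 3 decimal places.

Prior × likelihood for each hypothesis:
  Orbit: 0.28 × 0.07 = 0.0196
  NorthLine: 0.08 × 0.115 = 0.0092
  MetroPost: 0.49 × 0.032 = 0.01568
  QuickShip: 0.15 × 0.34 = 0.051
Normalizing constant = 0.09548.
P(MetroPost | evidence) = 0.01568 / 0.09548 ≈ 0.164.

0.164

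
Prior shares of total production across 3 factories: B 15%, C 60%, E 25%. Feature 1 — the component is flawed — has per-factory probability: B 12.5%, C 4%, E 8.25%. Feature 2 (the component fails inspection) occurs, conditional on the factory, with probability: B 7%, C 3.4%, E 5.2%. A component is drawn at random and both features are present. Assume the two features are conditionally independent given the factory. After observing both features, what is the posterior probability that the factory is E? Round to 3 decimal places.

Unnormalized posteriors (prior × likelihood):
  B: 0.15 × 0.125 × 0.07 = 0.0013125
  C: 0.6 × 0.04 × 0.034 = 0.000816
  E: 0.25 × 0.0825 × 0.052 = 0.0010725
Total = 0.003201.
P(E | evidence) = 0.0010725 / 0.003201 ≈ 0.335.

0.335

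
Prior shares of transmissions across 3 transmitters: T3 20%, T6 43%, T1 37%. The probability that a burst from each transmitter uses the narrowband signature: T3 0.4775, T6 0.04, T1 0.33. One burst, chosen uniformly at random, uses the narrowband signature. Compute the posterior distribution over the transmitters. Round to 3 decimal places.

By Bayes' rule, posterior ∝ prior × likelihood:
  T3: 0.2 × 0.4775 = 0.0955
  T6: 0.43 × 0.04 = 0.0172
  T1: 0.37 × 0.33 = 0.1221
Total = 0.2348.
P(T3 | narrowband) = 0.0955/0.2348 ≈ 0.407
P(T6 | narrowband) = 0.0172/0.2348 ≈ 0.073
P(T1 | narrowband) = 0.1221/0.2348 ≈ 0.520

T3 0.407, T6 0.073, T1 0.520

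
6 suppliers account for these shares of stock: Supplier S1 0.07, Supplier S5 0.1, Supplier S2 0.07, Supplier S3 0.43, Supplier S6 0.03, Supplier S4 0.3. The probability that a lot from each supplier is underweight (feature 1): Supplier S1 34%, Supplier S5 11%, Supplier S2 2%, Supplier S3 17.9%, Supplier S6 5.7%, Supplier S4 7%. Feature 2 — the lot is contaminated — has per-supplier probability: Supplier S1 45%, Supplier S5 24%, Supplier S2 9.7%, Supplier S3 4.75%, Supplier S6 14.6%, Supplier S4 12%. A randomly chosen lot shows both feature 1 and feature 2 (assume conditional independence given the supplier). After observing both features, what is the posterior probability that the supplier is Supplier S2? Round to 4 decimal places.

Unnormalized posteriors (prior × likelihood):
  Supplier S1: 0.07 × 0.34 × 0.45 = 0.01071
  Supplier S5: 0.1 × 0.11 × 0.24 = 0.00264
  Supplier S2: 0.07 × 0.02 × 0.097 = 0.0001358
  Supplier S3: 0.43 × 0.179 × 0.0475 = 0.003656075
  Supplier S6: 0.03 × 0.057 × 0.146 = 0.00024966
  Supplier S4: 0.3 × 0.07 × 0.12 = 0.00252
Normalizing constant = 0.019911535.
P(Supplier S2 | evidence) = 0.0001358 / 0.019911535 ≈ 0.0068.

0.0068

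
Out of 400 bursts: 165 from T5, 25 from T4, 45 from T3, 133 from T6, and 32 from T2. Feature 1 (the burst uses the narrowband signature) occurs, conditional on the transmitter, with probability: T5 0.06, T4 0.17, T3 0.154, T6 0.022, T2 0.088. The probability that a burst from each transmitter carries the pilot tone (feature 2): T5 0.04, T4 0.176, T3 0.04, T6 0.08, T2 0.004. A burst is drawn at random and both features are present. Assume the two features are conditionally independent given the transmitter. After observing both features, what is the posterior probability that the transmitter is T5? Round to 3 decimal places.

0.238

Prior × likelihood for each hypothesis:
  T5: 0.4125 × 0.06 × 0.04 = 0.00099
  T4: 0.0625 × 0.17 × 0.176 = 0.00187
  T3: 0.1125 × 0.154 × 0.04 = 0.000693
  T6: 0.3325 × 0.022 × 0.08 = 0.0005852
  T2: 0.08 × 0.088 × 0.004 = 0.00002816
Sum = 0.00416636.
P(T5 | evidence) = 0.00099 / 0.00416636 ≈ 0.238.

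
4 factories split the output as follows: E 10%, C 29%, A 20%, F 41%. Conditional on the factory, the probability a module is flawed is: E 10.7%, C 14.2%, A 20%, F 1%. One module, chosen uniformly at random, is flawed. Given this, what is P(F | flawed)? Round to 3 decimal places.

0.043

Prior × likelihood for each hypothesis:
  E: 0.1 × 0.107 = 0.0107
  C: 0.29 × 0.142 = 0.04118
  A: 0.2 × 0.2 = 0.04
  F: 0.41 × 0.01 = 0.0041
Total = 0.09598.
P(F | evidence) = 0.0041 / 0.09598 ≈ 0.043.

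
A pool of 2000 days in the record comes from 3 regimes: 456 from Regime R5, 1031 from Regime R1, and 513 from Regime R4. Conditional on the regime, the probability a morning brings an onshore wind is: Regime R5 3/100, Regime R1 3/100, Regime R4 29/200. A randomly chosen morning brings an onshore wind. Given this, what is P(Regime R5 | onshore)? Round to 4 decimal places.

By Bayes' rule, posterior ∝ prior × likelihood:
  Regime R5: 0.228 × 0.03 = 0.00684
  Regime R1: 0.5155 × 0.03 = 0.015465
  Regime R4: 0.2565 × 0.145 = 0.0371925
Sum = 0.0594975.
P(Regime R5 | evidence) = 0.00684 / 0.0594975 ≈ 0.1150.

0.1150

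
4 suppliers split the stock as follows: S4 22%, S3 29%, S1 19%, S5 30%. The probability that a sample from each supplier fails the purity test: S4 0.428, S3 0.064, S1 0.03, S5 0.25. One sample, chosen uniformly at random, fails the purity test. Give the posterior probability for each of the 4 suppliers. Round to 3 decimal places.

S4 0.487, S3 0.096, S1 0.029, S5 0.388

Unnormalized posteriors (prior × likelihood):
  S4: 0.22 × 0.428 = 0.09416
  S3: 0.29 × 0.064 = 0.01856
  S1: 0.19 × 0.03 = 0.0057
  S5: 0.3 × 0.25 = 0.075
Normalizing constant = 0.19342.
P(S4 | off-spec) = 0.09416/0.19342 ≈ 0.487
P(S3 | off-spec) = 0.01856/0.19342 ≈ 0.096
P(S1 | off-spec) = 0.0057/0.19342 ≈ 0.029
P(S5 | off-spec) = 0.075/0.19342 ≈ 0.388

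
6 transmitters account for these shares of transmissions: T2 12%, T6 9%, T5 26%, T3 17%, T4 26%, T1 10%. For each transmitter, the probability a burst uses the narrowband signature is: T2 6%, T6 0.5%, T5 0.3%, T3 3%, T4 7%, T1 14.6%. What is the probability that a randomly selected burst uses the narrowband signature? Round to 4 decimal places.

Compute prior × likelihood for every hypothesis:
  T2: 0.12 × 0.06 = 0.0072
  T6: 0.09 × 0.005 = 0.00045
  T5: 0.26 × 0.003 = 0.00078
  T3: 0.17 × 0.03 = 0.0051
  T4: 0.26 × 0.07 = 0.0182
  T1: 0.1 × 0.146 = 0.0146
P(narrowband) = 0.0072 + 0.00045 + 0.00078 + 0.0051 + 0.0182 + 0.0146 = 0.04633 → 0.0463.

0.0463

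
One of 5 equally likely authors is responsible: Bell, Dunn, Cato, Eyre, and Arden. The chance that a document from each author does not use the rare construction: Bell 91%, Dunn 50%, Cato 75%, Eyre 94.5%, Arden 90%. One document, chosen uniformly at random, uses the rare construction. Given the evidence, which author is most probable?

Dunn

Taking complements, P(rare-form | each) = Bell 0.09, Dunn 0.5, Cato 0.25, Eyre 0.055, Arden 0.1.
Since the prior is uniform, the posterior is proportional to the likelihood:
  Bell: 0.09
  Dunn: 0.5
  Cato: 0.25
  Eyre: 0.055
  Arden: 0.1
Total = 0.995.
Largest term belongs to Dunn, so Dunn is most probable.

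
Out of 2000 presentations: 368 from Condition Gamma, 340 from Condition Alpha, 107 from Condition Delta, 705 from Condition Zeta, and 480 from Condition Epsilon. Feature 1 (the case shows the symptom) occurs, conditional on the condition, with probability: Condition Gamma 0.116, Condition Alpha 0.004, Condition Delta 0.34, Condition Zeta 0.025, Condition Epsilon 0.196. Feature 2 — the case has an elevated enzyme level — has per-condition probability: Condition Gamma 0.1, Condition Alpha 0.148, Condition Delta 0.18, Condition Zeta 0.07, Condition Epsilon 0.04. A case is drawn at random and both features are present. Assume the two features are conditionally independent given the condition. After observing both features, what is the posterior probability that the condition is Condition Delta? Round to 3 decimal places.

0.409

By Bayes' rule, posterior ∝ prior × likelihood:
  Condition Gamma: 0.184 × 0.116 × 0.1 = 0.0021344
  Condition Alpha: 0.17 × 0.004 × 0.148 = 0.00010064
  Condition Delta: 0.0535 × 0.34 × 0.18 = 0.0032742
  Condition Zeta: 0.3525 × 0.025 × 0.07 = 0.000616875
  Condition Epsilon: 0.24 × 0.196 × 0.04 = 0.0018816
Sum = 0.008007715.
P(Condition Delta | evidence) = 0.0032742 / 0.008007715 ≈ 0.409.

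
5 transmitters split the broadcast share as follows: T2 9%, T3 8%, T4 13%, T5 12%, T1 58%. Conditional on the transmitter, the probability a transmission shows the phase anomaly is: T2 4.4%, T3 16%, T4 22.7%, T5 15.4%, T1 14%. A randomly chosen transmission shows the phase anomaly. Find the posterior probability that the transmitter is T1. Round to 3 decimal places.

Prior × likelihood for each hypothesis:
  T2: 0.09 × 0.044 = 0.00396
  T3: 0.08 × 0.16 = 0.0128
  T4: 0.13 × 0.227 = 0.02951
  T5: 0.12 × 0.154 = 0.01848
  T1: 0.58 × 0.14 = 0.0812
Sum = 0.14595.
P(T1 | evidence) = 0.0812 / 0.14595 ≈ 0.556.

0.556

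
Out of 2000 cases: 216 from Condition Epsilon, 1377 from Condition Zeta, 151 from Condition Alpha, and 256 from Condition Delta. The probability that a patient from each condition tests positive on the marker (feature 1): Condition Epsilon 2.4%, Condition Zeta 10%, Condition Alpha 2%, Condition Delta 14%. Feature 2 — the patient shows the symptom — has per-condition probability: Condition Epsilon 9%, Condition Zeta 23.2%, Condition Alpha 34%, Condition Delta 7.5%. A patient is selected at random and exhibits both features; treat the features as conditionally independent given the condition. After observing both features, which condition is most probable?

Condition Zeta

By Bayes' rule, posterior ∝ prior × likelihood:
  Condition Epsilon: 0.108 × 0.024 × 0.09 = 0.00023328
  Condition Zeta: 0.6885 × 0.1 × 0.232 = 0.0159732
  Condition Alpha: 0.0755 × 0.02 × 0.34 = 0.0005134
  Condition Delta: 0.128 × 0.14 × 0.075 = 0.001344
Normalizing constant = 0.01806388.
Largest term belongs to Condition Zeta, so Condition Zeta is most probable.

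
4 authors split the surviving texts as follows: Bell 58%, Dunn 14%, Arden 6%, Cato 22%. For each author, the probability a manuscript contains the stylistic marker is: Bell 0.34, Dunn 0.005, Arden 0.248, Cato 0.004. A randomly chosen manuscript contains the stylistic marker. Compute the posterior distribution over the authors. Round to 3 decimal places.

Bell 0.923, Dunn 0.003, Arden 0.070, Cato 0.004

Compute prior × likelihood for every hypothesis:
  Bell: 0.58 × 0.34 = 0.1972
  Dunn: 0.14 × 0.005 = 0.0007
  Arden: 0.06 × 0.248 = 0.01488
  Cato: 0.22 × 0.004 = 0.00088
Normalizing constant = 0.21366.
P(Bell | marker) = 0.1972/0.21366 ≈ 0.923
P(Dunn | marker) = 0.0007/0.21366 ≈ 0.003
P(Arden | marker) = 0.01488/0.21366 ≈ 0.070
P(Cato | marker) = 0.00088/0.21366 ≈ 0.004
(Check: 0.923+0.003+0.070+0.004 = 1.000.)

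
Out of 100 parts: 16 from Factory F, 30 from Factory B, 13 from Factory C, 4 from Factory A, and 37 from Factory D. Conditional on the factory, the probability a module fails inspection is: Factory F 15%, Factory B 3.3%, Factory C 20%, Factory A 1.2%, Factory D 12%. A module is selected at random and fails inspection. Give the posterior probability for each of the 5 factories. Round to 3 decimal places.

By Bayes' rule, posterior ∝ prior × likelihood:
  Factory F: 0.16 × 0.15 = 0.024
  Factory B: 0.3 × 0.033 = 0.0099
  Factory C: 0.13 × 0.2 = 0.026
  Factory A: 0.04 × 0.012 = 0.00048
  Factory D: 0.37 × 0.12 = 0.0444
Sum = 0.10478.
P(Factory F | nonconforming) = 0.024/0.10478 ≈ 0.229
P(Factory B | nonconforming) = 0.0099/0.10478 ≈ 0.094
P(Factory C | nonconforming) = 0.026/0.10478 ≈ 0.248
P(Factory A | nonconforming) = 0.00048/0.10478 ≈ 0.005
P(Factory D | nonconforming) = 0.0444/0.10478 ≈ 0.424

Factory F 0.229, Factory B 0.094, Factory C 0.248, Factory A 0.005, Factory D 0.424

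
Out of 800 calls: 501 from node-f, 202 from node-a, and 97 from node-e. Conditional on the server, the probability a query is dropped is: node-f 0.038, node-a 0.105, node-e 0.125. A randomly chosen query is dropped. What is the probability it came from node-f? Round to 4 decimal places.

By Bayes' rule, posterior ∝ prior × likelihood:
  node-f: 0.62625 × 0.038 = 0.0237975
  node-a: 0.2525 × 0.105 = 0.0265125
  node-e: 0.12125 × 0.125 = 0.01515625
Sum = 0.06546625.
P(node-f | evidence) = 0.0237975 / 0.06546625 ≈ 0.3635.

0.3635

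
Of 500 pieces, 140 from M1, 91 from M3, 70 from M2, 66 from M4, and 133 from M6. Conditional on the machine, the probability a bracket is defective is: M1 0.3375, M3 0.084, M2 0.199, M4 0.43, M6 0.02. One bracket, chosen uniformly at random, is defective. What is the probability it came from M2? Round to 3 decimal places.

0.139

By Bayes' rule, posterior ∝ prior × likelihood:
  M1: 0.28 × 0.3375 = 0.0945
  M3: 0.182 × 0.084 = 0.015288
  M2: 0.14 × 0.199 = 0.02786
  M4: 0.132 × 0.43 = 0.05676
  M6: 0.266 × 0.02 = 0.00532
Normalizing constant = 0.199728.
P(M2 | evidence) = 0.02786 / 0.199728 ≈ 0.139.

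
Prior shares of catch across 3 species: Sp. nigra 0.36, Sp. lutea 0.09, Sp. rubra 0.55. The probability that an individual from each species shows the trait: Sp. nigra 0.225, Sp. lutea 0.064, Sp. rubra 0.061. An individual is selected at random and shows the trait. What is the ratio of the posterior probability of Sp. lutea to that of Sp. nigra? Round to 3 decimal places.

Unnormalized posteriors (prior × likelihood):
  Sp. nigra: 0.36 × 0.225 = 0.081
  Sp. lutea: 0.09 × 0.064 = 0.00576
  Sp. rubra: 0.55 × 0.061 = 0.03355
Normalizing constant = 0.12031.
The ratio is 0.00576 / 0.081 (the normalizer cancels) = 0.071.

0.071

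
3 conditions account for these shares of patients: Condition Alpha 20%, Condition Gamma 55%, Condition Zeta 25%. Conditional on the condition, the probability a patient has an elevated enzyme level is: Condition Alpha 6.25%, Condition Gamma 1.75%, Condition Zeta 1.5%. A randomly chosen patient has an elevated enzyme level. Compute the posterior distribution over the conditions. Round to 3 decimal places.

Condition Alpha 0.483, Condition Gamma 0.372, Condition Zeta 0.145

Prior × likelihood for each hypothesis:
  Condition Alpha: 0.2 × 0.0625 = 0.0125
  Condition Gamma: 0.55 × 0.0175 = 0.009625
  Condition Zeta: 0.25 × 0.015 = 0.00375
Total = 0.025875.
P(Condition Alpha | elevated) = 0.0125/0.025875 ≈ 0.483
P(Condition Gamma | elevated) = 0.009625/0.025875 ≈ 0.372
P(Condition Zeta | elevated) = 0.00375/0.025875 ≈ 0.145
(Check: 0.483+0.372+0.145 = 1.000.)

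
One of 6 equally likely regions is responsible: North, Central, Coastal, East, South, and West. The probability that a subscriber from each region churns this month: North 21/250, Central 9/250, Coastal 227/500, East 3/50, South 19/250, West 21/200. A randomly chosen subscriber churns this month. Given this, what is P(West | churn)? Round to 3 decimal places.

0.129

Since the prior is uniform, the posterior is proportional to the likelihood:
  North: 0.084
  Central: 0.036
  Coastal: 0.454
  East: 0.06
  South: 0.076
  West: 0.105
Total = 0.815.
P(West | evidence) = 0.105 / 0.815 ≈ 0.129.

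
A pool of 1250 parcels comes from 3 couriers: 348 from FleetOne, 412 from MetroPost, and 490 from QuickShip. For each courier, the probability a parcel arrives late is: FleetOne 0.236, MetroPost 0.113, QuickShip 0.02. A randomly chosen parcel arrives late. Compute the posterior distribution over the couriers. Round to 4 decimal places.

FleetOne 0.5931, MetroPost 0.3362, QuickShip 0.0708

By Bayes' rule, posterior ∝ prior × likelihood:
  FleetOne: 0.2784 × 0.236 = 0.0657024
  MetroPost: 0.3296 × 0.113 = 0.0372448
  QuickShip: 0.392 × 0.02 = 0.00784
Normalizing constant = 0.1107872.
P(FleetOne | late) = 0.0657024/0.1107872 ≈ 0.5931
P(MetroPost | late) = 0.0372448/0.1107872 ≈ 0.3362
P(QuickShip | late) = 0.00784/0.1107872 ≈ 0.0708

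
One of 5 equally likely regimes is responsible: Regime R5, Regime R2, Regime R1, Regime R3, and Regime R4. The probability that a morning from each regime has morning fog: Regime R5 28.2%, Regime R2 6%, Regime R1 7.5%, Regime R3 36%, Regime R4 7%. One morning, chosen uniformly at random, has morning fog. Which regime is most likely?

Regime R3

Since the prior is uniform, the posterior is proportional to the likelihood:
  Regime R5: 0.282
  Regime R2: 0.06
  Regime R1: 0.075
  Regime R3: 0.36
  Regime R4: 0.07
Sum = 0.847.
Largest term belongs to Regime R3, so Regime R3 is most probable.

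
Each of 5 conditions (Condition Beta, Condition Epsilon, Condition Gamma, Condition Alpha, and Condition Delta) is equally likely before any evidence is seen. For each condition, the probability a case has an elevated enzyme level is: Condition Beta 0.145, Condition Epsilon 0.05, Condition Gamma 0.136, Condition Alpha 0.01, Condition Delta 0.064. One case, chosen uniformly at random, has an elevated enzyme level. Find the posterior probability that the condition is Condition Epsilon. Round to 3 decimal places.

Since the prior is uniform, the posterior is proportional to the likelihood:
  Condition Beta: 0.145
  Condition Epsilon: 0.05
  Condition Gamma: 0.136
  Condition Alpha: 0.01
  Condition Delta: 0.064
Normalizing constant = 0.405.
P(Condition Epsilon | evidence) = 0.05 / 0.405 ≈ 0.123.

0.123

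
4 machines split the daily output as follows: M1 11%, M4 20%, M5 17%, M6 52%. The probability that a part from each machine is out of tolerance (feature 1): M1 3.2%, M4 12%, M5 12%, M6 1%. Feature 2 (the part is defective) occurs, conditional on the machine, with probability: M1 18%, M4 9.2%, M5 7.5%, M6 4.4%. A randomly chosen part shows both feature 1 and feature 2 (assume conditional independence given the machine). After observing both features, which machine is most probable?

M4

Unnormalized posteriors (prior × likelihood):
  M1: 0.11 × 0.032 × 0.18 = 0.0006336
  M4: 0.2 × 0.12 × 0.092 = 0.002208
  M5: 0.17 × 0.12 × 0.075 = 0.00153
  M6: 0.52 × 0.01 × 0.044 = 0.0002288
Normalizing constant = 0.0046004.
Largest term belongs to M4, so M4 is most probable.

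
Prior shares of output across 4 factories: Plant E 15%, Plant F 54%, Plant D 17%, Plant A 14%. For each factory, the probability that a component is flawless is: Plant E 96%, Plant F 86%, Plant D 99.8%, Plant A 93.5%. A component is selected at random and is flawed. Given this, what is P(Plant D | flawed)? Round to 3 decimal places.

Taking complements, P(flawed | each) = Plant E 0.04, Plant F 0.14, Plant D 0.002, Plant A 0.065.
Prior × likelihood for each hypothesis:
  Plant E: 0.15 × 0.04 = 0.006
  Plant F: 0.54 × 0.14 = 0.0756
  Plant D: 0.17 × 0.002 = 0.00034
  Plant A: 0.14 × 0.065 = 0.0091
Total = 0.09104.
P(Plant D | evidence) = 0.00034 / 0.09104 ≈ 0.004.

0.004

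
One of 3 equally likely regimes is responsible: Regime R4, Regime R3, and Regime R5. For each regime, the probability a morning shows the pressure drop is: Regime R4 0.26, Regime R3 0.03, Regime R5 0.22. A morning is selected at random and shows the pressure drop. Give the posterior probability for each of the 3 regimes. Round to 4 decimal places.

With a uniform prior (1/3 each), posterior ∝ likelihood:
  Regime R4: 0.26
  Regime R3: 0.03
  Regime R5: 0.22
Normalizing constant = 0.51.
P(Regime R4 | drop) = 0.26/0.51 ≈ 0.5098
P(Regime R3 | drop) = 0.03/0.51 ≈ 0.0588
P(Regime R5 | drop) = 0.22/0.51 ≈ 0.4314

Regime R4 0.5098, Regime R3 0.0588, Regime R5 0.4314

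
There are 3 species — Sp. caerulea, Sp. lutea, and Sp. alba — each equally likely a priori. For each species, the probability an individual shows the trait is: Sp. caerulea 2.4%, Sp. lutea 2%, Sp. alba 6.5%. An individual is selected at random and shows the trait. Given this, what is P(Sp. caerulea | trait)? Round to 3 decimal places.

0.220

With a uniform prior (1/3 each), posterior ∝ likelihood:
  Sp. caerulea: 0.024
  Sp. lutea: 0.02
  Sp. alba: 0.065
Sum = 0.109.
P(Sp. caerulea | evidence) = 0.024 / 0.109 ≈ 0.220.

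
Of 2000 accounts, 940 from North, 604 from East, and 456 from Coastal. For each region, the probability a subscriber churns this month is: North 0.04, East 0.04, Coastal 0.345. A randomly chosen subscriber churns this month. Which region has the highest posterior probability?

Coastal

Unnormalized posteriors (prior × likelihood):
  North: 0.47 × 0.04 = 0.0188
  East: 0.302 × 0.04 = 0.01208
  Coastal: 0.228 × 0.345 = 0.07866
Normalizing constant = 0.10954.
Largest term belongs to Coastal, so Coastal is most probable.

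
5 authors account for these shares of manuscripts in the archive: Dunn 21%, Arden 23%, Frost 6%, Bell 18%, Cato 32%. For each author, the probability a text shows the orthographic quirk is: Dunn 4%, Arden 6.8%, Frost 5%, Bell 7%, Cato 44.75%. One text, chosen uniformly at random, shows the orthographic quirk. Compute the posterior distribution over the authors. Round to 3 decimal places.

Dunn 0.046, Arden 0.086, Frost 0.016, Bell 0.069, Cato 0.783

Prior × likelihood for each hypothesis:
  Dunn: 0.21 × 0.04 = 0.0084
  Arden: 0.23 × 0.068 = 0.01564
  Frost: 0.06 × 0.05 = 0.003
  Bell: 0.18 × 0.07 = 0.0126
  Cato: 0.32 × 0.4475 = 0.1432
Sum = 0.18284.
P(Dunn | quirk) = 0.0084/0.18284 ≈ 0.046
P(Arden | quirk) = 0.01564/0.18284 ≈ 0.086
P(Frost | quirk) = 0.003/0.18284 ≈ 0.016
P(Bell | quirk) = 0.0126/0.18284 ≈ 0.069
P(Cato | quirk) = 0.1432/0.18284 ≈ 0.783
(Check: 0.046+0.086+0.016+0.069+0.783 = 1.000.)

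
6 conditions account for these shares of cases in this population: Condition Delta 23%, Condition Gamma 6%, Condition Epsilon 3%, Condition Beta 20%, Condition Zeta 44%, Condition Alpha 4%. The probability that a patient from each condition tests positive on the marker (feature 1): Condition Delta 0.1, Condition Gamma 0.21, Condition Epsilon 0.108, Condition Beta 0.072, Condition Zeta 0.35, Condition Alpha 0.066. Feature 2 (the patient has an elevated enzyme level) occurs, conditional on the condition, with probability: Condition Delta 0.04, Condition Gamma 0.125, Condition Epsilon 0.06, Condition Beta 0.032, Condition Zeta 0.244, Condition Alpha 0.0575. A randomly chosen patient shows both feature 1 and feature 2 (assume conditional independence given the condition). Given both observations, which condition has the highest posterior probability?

Condition Zeta

Prior × likelihood for each hypothesis:
  Condition Delta: 0.23 × 0.1 × 0.04 = 0.00092
  Condition Gamma: 0.06 × 0.21 × 0.125 = 0.001575
  Condition Epsilon: 0.03 × 0.108 × 0.06 = 0.0001944
  Condition Beta: 0.2 × 0.072 × 0.032 = 0.0004608
  Condition Zeta: 0.44 × 0.35 × 0.244 = 0.037576
  Condition Alpha: 0.04 × 0.066 × 0.0575 = 0.0001518
Sum = 0.040878.
Largest term belongs to Condition Zeta, so Condition Zeta is most probable.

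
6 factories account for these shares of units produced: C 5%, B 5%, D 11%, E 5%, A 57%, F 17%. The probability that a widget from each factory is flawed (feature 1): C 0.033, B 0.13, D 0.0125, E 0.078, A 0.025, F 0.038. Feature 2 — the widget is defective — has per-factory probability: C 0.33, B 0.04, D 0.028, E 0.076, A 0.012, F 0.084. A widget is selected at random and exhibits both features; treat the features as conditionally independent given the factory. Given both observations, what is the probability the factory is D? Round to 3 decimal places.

0.021

Unnormalized posteriors (prior × likelihood):
  C: 0.05 × 0.033 × 0.33 = 0.0005445
  B: 0.05 × 0.13 × 0.04 = 0.00026
  D: 0.11 × 0.0125 × 0.028 = 0.0000385
  E: 0.05 × 0.078 × 0.076 = 0.0002964
  A: 0.57 × 0.025 × 0.012 = 0.000171
  F: 0.17 × 0.038 × 0.084 = 0.00054264
Total = 0.00185304.
P(D | evidence) = 0.0000385 / 0.00185304 ≈ 0.021.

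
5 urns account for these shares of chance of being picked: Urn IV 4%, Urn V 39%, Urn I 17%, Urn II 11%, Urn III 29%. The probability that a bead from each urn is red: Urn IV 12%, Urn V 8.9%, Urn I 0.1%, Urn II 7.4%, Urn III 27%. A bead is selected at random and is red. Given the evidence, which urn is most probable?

By Bayes' rule, posterior ∝ prior × likelihood:
  Urn IV: 0.04 × 0.12 = 0.0048
  Urn V: 0.39 × 0.089 = 0.03471
  Urn I: 0.17 × 0.001 = 0.00017
  Urn II: 0.11 × 0.074 = 0.00814
  Urn III: 0.29 × 0.27 = 0.0783
Sum = 0.12612.
Largest term belongs to Urn III, so Urn III is most probable.

Urn III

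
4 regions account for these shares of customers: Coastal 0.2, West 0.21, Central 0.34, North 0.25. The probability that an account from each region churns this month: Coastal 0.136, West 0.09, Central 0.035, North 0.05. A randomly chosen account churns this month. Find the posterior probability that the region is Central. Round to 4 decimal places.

Compute prior × likelihood for every hypothesis:
  Coastal: 0.2 × 0.136 = 0.0272
  West: 0.21 × 0.09 = 0.0189
  Central: 0.34 × 0.035 = 0.0119
  North: 0.25 × 0.05 = 0.0125
Sum = 0.0705.
P(Central | evidence) = 0.0119 / 0.0705 ≈ 0.1688.

0.1688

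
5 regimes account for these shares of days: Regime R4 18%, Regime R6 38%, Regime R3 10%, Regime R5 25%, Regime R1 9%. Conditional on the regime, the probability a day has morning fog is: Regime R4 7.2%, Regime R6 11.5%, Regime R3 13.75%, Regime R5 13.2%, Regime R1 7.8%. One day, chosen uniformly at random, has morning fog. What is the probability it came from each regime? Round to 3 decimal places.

Prior × likelihood for each hypothesis:
  Regime R4: 0.18 × 0.072 = 0.01296
  Regime R6: 0.38 × 0.115 = 0.0437
  Regime R3: 0.1 × 0.1375 = 0.01375
  Regime R5: 0.25 × 0.132 = 0.033
  Regime R1: 0.09 × 0.078 = 0.00702
Total = 0.11043.
P(Regime R4 | fog) = 0.01296/0.11043 ≈ 0.117
P(Regime R6 | fog) = 0.0437/0.11043 ≈ 0.396
P(Regime R3 | fog) = 0.01375/0.11043 ≈ 0.125
P(Regime R5 | fog) = 0.033/0.11043 ≈ 0.299
P(Regime R1 | fog) = 0.00702/0.11043 ≈ 0.064

Regime R4 0.117, Regime R6 0.396, Regime R3 0.125, Regime R5 0.299, Regime R1 0.064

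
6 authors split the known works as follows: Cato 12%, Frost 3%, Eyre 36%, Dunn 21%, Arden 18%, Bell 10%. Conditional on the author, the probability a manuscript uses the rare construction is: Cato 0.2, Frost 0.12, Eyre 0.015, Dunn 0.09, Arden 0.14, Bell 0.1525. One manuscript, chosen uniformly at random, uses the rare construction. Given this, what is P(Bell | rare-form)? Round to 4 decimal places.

By Bayes' rule, posterior ∝ prior × likelihood:
  Cato: 0.12 × 0.2 = 0.024
  Frost: 0.03 × 0.12 = 0.0036
  Eyre: 0.36 × 0.015 = 0.0054
  Dunn: 0.21 × 0.09 = 0.0189
  Arden: 0.18 × 0.14 = 0.0252
  Bell: 0.1 × 0.1525 = 0.01525
Normalizing constant = 0.09235.
P(Bell | evidence) = 0.01525 / 0.09235 ≈ 0.1651.

0.1651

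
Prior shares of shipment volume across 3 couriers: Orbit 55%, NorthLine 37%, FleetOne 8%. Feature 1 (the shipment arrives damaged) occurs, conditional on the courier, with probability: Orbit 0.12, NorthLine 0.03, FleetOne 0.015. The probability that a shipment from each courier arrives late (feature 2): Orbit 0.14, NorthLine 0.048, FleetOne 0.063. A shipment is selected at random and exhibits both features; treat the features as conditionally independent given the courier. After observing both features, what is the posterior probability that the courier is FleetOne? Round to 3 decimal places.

Prior × likelihood for each hypothesis:
  Orbit: 0.55 × 0.12 × 0.14 = 0.00924
  NorthLine: 0.37 × 0.03 × 0.048 = 0.0005328
  FleetOne: 0.08 × 0.015 × 0.063 = 0.0000756
Total = 0.0098484.
P(FleetOne | evidence) = 0.0000756 / 0.0098484 ≈ 0.008.

0.008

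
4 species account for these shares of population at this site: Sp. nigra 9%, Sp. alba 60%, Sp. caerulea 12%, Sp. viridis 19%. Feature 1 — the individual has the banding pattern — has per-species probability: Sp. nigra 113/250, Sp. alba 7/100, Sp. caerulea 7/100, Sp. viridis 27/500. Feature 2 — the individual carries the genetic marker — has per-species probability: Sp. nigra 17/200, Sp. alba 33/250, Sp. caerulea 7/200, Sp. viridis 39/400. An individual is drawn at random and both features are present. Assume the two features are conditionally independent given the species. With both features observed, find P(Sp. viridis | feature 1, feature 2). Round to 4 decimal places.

0.0972

Prior × likelihood for each hypothesis:
  Sp. nigra: 0.09 × 0.452 × 0.085 = 0.0034578
  Sp. alba: 0.6 × 0.07 × 0.132 = 0.005544
  Sp. caerulea: 0.12 × 0.07 × 0.035 = 0.000294
  Sp. viridis: 0.19 × 0.054 × 0.0975 = 0.00100035
Normalizing constant = 0.01029615.
P(Sp. viridis | evidence) = 0.00100035 / 0.01029615 ≈ 0.0972.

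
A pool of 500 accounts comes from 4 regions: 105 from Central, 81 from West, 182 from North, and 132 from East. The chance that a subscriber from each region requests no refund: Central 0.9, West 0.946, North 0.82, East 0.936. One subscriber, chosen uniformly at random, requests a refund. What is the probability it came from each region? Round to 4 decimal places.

Central 0.1872, West 0.0780, North 0.5841, East 0.1506

Taking complements, P(refund | each) = Central 0.1, West 0.054, North 0.18, East 0.064.
Unnormalized posteriors (prior × likelihood):
  Central: 0.21 × 0.1 = 0.021
  West: 0.162 × 0.054 = 0.008748
  North: 0.364 × 0.18 = 0.06552
  East: 0.264 × 0.064 = 0.016896
Normalizing constant = 0.112164.
P(Central | refund) = 0.021/0.112164 ≈ 0.1872
P(West | refund) = 0.008748/0.112164 ≈ 0.0780
P(North | refund) = 0.06552/0.112164 ≈ 0.5841
P(East | refund) = 0.016896/0.112164 ≈ 0.1506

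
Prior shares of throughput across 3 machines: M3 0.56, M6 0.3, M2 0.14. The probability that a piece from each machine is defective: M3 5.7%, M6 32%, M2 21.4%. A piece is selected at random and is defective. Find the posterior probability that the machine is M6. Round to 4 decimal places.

Unnormalized posteriors (prior × likelihood):
  M3: 0.56 × 0.057 = 0.03192
  M6: 0.3 × 0.32 = 0.096
  M2: 0.14 × 0.214 = 0.02996
Total = 0.15788.
P(M6 | evidence) = 0.096 / 0.15788 ≈ 0.6081.

0.6081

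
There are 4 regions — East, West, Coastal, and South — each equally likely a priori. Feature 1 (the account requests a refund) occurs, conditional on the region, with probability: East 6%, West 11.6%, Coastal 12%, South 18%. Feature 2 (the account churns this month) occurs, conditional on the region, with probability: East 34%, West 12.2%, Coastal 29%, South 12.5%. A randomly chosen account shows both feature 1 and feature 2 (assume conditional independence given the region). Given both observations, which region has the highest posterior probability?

With a uniform prior (1/4 each), posterior ∝ likelihood:
  East: 0.06 × 0.34 = 0.0204
  West: 0.116 × 0.122 = 0.014152
  Coastal: 0.12 × 0.29 = 0.0348
  South: 0.18 × 0.125 = 0.0225
Total = 0.091852.
Largest term belongs to Coastal, so Coastal is most probable.

Coastal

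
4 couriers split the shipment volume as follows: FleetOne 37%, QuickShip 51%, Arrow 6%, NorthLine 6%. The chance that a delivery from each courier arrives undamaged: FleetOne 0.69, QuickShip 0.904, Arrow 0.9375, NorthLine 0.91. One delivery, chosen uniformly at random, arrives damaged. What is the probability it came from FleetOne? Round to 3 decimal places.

0.664

Taking complements, P(damaged | each) = FleetOne 0.31, QuickShip 0.096, Arrow 0.0625, NorthLine 0.09.
Prior × likelihood for each hypothesis:
  FleetOne: 0.37 × 0.31 = 0.1147
  QuickShip: 0.51 × 0.096 = 0.04896
  Arrow: 0.06 × 0.0625 = 0.00375
  NorthLine: 0.06 × 0.09 = 0.0054
Total = 0.17281.
P(FleetOne | evidence) = 0.1147 / 0.17281 ≈ 0.664.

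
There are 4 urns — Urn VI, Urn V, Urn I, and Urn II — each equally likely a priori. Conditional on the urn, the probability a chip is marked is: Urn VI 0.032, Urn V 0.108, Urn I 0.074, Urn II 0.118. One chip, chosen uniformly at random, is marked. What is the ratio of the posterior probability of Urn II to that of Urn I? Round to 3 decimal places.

Since the prior is uniform, the posterior is proportional to the likelihood:
  Urn VI: 0.032
  Urn V: 0.108
  Urn I: 0.074
  Urn II: 0.118
Sum = 0.332.
The ratio is 0.118 / 0.074 (the normalizer cancels) = 1.595.

1.595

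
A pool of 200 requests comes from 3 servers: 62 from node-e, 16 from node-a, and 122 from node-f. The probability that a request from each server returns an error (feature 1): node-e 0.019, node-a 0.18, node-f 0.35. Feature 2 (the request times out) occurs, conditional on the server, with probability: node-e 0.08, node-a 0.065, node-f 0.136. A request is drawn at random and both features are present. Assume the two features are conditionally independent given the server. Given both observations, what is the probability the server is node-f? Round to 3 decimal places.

Compute prior × likelihood for every hypothesis:
  node-e: 0.31 × 0.019 × 0.08 = 0.0004712
  node-a: 0.08 × 0.18 × 0.065 = 0.000936
  node-f: 0.61 × 0.35 × 0.136 = 0.029036
Total = 0.0304432.
P(node-f | evidence) = 0.029036 / 0.0304432 ≈ 0.954.

0.954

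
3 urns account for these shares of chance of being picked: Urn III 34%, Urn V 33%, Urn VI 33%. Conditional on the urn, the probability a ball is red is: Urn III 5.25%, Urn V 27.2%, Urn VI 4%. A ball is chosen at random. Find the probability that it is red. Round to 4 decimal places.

0.1208

Prior × likelihood for each hypothesis:
  Urn III: 0.34 × 0.0525 = 0.01785
  Urn V: 0.33 × 0.272 = 0.08976
  Urn VI: 0.33 × 0.04 = 0.0132
P(red) = 0.01785 + 0.08976 + 0.0132 = 0.12081 → 0.1208.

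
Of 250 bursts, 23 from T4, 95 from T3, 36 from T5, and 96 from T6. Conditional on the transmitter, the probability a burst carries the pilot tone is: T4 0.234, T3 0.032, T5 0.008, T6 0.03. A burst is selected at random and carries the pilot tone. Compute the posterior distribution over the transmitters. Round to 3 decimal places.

T4 0.464, T3 0.262, T5 0.025, T6 0.248

Unnormalized posteriors (prior × likelihood):
  T4: 0.092 × 0.234 = 0.021528
  T3: 0.38 × 0.032 = 0.01216
  T5: 0.144 × 0.008 = 0.001152
  T6: 0.384 × 0.03 = 0.01152
Total = 0.04636.
P(T4 | pilot) = 0.021528/0.04636 ≈ 0.464
P(T3 | pilot) = 0.01216/0.04636 ≈ 0.262
P(T5 | pilot) = 0.001152/0.04636 ≈ 0.025
P(T6 | pilot) = 0.01152/0.04636 ≈ 0.248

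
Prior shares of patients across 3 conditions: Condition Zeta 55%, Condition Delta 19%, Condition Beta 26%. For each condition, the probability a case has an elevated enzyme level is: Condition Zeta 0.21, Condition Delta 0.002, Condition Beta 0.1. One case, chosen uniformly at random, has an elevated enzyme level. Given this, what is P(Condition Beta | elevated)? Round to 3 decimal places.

0.183

Prior × likelihood for each hypothesis:
  Condition Zeta: 0.55 × 0.21 = 0.1155
  Condition Delta: 0.19 × 0.002 = 0.00038
  Condition Beta: 0.26 × 0.1 = 0.026
Sum = 0.14188.
P(Condition Beta | evidence) = 0.026 / 0.14188 ≈ 0.183.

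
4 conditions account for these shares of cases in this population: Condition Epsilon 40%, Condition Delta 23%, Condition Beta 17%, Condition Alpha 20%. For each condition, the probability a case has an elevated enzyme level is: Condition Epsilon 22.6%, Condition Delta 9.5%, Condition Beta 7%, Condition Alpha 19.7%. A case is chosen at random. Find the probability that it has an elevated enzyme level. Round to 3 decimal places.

0.164

Prior × likelihood for each hypothesis:
  Condition Epsilon: 0.4 × 0.226 = 0.0904
  Condition Delta: 0.23 × 0.095 = 0.02185
  Condition Beta: 0.17 × 0.07 = 0.0119
  Condition Alpha: 0.2 × 0.197 = 0.0394
P(elevated) = 0.0904 + 0.02185 + 0.0119 + 0.0394 = 0.16355 → 0.164.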